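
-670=-670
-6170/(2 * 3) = -3085/3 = -1028.33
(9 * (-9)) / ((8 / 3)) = -243 / 8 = -30.38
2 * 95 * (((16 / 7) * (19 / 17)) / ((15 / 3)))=11552 / 119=97.08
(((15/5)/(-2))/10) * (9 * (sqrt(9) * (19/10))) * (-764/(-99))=-32661/550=-59.38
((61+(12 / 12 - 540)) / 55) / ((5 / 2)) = -956 / 275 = -3.48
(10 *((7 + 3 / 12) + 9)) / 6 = 325 / 12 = 27.08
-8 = -8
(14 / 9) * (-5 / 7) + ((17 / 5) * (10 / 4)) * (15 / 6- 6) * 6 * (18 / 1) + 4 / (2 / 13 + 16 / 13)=-28901 / 9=-3211.22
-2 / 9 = -0.22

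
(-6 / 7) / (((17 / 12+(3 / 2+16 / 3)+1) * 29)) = -0.00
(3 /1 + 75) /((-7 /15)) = -167.14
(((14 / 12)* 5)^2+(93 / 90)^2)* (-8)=-63172 / 225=-280.76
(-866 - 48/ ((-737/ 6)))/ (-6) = 318977/ 2211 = 144.27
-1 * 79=-79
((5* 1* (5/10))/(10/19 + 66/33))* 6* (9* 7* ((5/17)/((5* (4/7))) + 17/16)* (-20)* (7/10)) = -13280715/2176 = -6103.27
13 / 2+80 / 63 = 979 / 126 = 7.77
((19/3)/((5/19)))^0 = 1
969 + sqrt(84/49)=2 *sqrt(21)/7 + 969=970.31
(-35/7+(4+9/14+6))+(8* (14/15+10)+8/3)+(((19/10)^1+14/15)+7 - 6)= 10459/105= 99.61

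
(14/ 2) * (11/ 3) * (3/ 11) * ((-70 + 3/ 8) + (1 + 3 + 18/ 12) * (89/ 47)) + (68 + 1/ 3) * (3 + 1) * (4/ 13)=-4844519/ 14664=-330.37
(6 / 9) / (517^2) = 2 / 801867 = 0.00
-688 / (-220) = 172 / 55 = 3.13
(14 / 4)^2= 49 / 4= 12.25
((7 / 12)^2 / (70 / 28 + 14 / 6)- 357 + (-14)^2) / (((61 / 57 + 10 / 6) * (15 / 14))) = -14896931 / 271440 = -54.88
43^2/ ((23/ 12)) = 22188/ 23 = 964.70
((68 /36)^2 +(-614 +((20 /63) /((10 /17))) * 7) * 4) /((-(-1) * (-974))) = 197423 /78894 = 2.50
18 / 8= 2.25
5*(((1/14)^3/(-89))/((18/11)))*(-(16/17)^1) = 55/4670631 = 0.00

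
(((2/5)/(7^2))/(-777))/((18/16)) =-16/1713285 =-0.00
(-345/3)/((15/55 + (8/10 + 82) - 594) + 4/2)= 275/1217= 0.23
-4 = -4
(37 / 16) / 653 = 37 / 10448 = 0.00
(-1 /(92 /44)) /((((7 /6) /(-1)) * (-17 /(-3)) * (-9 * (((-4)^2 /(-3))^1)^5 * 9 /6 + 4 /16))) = 648 /521811787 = 0.00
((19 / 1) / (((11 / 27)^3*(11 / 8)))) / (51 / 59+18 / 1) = 58839048 / 5431811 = 10.83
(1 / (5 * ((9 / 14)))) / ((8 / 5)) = 7 / 36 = 0.19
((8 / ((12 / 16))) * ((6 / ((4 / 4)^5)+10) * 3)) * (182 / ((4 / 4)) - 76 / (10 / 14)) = 193536 / 5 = 38707.20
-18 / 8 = -9 / 4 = -2.25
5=5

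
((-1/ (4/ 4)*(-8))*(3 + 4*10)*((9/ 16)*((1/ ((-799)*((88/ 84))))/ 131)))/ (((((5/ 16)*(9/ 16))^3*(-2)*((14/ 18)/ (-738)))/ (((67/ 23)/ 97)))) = -1486306148352/ 321085241125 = -4.63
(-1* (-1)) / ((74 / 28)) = 14 / 37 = 0.38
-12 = -12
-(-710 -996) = 1706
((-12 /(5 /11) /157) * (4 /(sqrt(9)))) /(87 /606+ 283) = -35552 /44898075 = -0.00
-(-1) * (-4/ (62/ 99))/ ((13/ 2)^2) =-792/ 5239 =-0.15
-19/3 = -6.33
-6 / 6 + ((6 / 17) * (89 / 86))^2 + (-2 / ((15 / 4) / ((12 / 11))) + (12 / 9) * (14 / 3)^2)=21892296496 / 793526085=27.59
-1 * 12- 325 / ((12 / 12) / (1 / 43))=-841 / 43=-19.56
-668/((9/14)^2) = -130928/81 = -1616.40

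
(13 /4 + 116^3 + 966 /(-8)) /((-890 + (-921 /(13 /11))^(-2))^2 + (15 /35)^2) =1611300756730747471472853 /817740390860748153221396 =1.97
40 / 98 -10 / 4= -205 / 98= -2.09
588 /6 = 98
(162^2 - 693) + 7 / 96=25551.07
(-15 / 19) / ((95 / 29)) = -0.24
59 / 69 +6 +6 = 887 / 69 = 12.86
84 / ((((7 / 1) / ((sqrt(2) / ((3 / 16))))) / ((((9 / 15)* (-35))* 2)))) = -2688* sqrt(2) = -3801.41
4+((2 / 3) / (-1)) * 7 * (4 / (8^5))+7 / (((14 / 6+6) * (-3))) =1142609 / 307200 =3.72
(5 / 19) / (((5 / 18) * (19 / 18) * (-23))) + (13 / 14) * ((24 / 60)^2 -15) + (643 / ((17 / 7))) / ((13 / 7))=11812261343 / 91748150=128.75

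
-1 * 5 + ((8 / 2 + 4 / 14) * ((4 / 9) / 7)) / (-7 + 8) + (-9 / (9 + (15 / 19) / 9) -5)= -10.72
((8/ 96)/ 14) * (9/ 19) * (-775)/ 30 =-155/ 2128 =-0.07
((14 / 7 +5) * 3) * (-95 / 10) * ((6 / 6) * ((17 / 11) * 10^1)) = -33915 / 11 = -3083.18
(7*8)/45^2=56/2025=0.03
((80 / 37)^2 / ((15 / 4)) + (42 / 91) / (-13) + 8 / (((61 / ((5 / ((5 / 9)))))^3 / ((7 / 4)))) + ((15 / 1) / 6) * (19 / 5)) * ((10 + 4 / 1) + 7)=23723803214923 / 105029102282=225.88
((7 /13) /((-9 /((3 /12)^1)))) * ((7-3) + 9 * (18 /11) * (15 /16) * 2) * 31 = -23219 /1584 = -14.66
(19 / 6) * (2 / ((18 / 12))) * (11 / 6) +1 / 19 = 3998 / 513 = 7.79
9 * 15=135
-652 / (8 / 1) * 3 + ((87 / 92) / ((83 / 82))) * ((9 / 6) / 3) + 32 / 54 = -243.44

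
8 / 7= 1.14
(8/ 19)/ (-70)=-4/ 665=-0.01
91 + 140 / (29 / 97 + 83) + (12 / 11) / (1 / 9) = 455505 / 4444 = 102.50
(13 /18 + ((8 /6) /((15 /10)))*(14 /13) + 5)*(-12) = -1042 /13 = -80.15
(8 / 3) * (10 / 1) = 80 / 3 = 26.67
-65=-65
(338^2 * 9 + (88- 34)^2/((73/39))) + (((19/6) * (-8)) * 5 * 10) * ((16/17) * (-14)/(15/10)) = 11625596096/11169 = 1040880.66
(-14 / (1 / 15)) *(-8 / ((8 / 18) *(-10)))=-378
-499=-499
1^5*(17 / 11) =17 / 11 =1.55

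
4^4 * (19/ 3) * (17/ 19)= 4352/ 3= 1450.67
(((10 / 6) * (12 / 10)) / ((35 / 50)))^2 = 400 / 49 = 8.16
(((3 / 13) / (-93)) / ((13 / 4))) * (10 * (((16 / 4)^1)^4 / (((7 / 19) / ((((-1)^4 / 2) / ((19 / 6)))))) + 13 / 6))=-93980 / 110019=-0.85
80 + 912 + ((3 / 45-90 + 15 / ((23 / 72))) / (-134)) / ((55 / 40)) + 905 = 482400013 / 254265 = 1897.23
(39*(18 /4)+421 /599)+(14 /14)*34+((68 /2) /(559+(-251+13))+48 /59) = 4790137769 /22688922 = 211.12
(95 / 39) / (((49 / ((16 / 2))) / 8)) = 6080 / 1911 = 3.18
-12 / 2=-6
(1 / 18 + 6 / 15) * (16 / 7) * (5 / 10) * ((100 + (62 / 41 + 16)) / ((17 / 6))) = 12848 / 595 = 21.59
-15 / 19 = -0.79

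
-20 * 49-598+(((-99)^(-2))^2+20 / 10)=-151389931175 / 96059601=-1576.00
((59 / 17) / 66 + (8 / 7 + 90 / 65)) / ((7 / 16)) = 2107432 / 357357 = 5.90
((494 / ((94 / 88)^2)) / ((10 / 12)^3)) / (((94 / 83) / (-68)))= -582965779968 / 12977875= -44919.97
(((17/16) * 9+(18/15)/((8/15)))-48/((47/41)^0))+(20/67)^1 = -38473/1072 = -35.89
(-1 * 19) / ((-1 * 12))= 19 / 12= 1.58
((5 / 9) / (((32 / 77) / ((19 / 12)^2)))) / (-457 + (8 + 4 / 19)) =-2640715 / 353631744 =-0.01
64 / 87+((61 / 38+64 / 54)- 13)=-281887 / 29754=-9.47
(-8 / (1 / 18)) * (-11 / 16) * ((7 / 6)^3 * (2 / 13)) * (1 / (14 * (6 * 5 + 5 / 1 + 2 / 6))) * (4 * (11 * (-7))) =-41503 / 2756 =-15.06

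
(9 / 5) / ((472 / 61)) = 549 / 2360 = 0.23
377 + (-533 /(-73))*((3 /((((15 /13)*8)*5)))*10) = 557349 /1460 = 381.75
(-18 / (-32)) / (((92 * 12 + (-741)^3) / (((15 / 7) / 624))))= -0.00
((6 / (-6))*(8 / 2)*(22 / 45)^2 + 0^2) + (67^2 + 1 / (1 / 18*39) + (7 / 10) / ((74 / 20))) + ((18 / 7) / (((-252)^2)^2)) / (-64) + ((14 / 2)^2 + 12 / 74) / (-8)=5410256335258316039 / 1206959665766400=4482.55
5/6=0.83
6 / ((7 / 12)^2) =17.63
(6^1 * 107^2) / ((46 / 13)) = 446511 / 23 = 19413.52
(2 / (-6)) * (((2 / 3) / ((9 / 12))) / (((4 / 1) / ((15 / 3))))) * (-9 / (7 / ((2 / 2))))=10 / 21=0.48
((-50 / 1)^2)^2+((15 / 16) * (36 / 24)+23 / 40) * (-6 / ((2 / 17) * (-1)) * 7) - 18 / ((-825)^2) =15126711681061 / 2420000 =6250707.31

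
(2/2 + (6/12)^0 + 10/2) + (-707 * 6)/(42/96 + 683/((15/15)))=2891/3645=0.79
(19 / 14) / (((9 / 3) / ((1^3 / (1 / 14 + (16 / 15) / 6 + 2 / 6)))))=285 / 367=0.78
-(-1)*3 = 3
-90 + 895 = 805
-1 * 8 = -8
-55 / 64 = -0.86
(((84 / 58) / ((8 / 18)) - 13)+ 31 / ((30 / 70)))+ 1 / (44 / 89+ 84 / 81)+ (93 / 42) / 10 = 28447151 / 448224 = 63.47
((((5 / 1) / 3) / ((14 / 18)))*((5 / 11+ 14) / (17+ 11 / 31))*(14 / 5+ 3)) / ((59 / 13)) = 5574699 / 2444134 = 2.28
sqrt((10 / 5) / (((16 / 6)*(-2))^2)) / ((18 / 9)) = 3*sqrt(2) / 32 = 0.13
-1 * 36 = -36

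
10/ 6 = 5/ 3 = 1.67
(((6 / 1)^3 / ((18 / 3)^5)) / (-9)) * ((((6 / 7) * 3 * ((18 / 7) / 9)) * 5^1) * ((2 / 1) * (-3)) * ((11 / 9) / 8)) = 55 / 5292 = 0.01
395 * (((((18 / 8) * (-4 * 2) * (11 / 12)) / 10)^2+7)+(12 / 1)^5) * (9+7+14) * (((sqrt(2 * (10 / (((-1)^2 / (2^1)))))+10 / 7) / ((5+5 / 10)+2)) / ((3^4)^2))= 1123342633 / 13122+7863398431 * sqrt(10) / 65610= 464608.48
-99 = -99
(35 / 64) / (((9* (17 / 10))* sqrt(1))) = 175 / 4896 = 0.04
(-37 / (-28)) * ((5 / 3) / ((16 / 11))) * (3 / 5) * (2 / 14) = 407 / 3136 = 0.13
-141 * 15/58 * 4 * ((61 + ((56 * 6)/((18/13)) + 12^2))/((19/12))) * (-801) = 18201571560/551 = 33033705.19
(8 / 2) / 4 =1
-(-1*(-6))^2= -36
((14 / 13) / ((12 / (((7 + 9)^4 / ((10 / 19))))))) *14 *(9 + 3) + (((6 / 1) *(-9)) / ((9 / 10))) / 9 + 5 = 366083771 / 195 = 1877352.67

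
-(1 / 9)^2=-1 / 81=-0.01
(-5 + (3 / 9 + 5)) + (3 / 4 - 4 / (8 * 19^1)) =241 / 228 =1.06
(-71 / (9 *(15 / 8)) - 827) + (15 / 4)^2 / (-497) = -892348151 / 1073520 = -831.24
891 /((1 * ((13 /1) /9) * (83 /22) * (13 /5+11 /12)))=10585080 /227669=46.49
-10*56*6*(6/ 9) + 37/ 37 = -2239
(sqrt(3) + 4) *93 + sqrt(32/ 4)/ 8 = sqrt(2)/ 4 + 93 *sqrt(3) + 372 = 533.43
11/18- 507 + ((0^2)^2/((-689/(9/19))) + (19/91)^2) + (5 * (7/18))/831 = -31359641546/61933599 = -506.34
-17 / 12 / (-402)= 17 / 4824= 0.00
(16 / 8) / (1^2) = 2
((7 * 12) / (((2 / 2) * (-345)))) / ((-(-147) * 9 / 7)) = -4 / 3105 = -0.00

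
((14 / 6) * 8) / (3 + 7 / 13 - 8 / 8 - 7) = -364 / 87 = -4.18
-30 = -30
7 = 7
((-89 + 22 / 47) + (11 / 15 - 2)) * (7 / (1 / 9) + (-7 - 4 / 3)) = -10382512 / 2115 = -4908.99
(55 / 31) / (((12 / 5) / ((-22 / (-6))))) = 3025 / 1116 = 2.71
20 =20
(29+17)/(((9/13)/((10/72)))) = 1495/162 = 9.23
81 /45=9 /5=1.80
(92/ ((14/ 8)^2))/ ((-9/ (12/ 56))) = -736/ 1029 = -0.72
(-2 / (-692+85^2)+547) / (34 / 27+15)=33.64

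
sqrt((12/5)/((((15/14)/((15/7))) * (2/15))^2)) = 6 * sqrt(15) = 23.24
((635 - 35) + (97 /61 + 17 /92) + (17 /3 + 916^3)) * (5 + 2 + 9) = 51758975641372 /4209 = 12297214455.07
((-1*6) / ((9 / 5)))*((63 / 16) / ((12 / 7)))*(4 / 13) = -245 / 104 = -2.36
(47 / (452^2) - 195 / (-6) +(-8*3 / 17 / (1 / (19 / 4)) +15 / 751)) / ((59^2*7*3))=0.00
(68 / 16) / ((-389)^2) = 17 / 605284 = 0.00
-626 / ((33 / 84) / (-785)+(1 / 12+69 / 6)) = -10319610 / 190943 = -54.05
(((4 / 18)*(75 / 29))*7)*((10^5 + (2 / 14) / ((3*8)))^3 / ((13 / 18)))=118540821168001260000025 / 21280896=5570292771883348.33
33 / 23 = 1.43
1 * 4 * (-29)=-116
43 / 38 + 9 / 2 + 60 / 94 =5599 / 893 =6.27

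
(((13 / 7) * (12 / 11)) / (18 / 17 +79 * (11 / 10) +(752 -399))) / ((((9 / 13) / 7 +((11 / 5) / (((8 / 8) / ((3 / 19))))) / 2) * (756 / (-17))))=-92797900 / 244837328967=-0.00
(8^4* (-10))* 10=-409600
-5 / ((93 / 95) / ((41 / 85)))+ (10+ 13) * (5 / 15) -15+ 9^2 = 37524 / 527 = 71.20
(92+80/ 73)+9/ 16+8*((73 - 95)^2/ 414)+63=40137487/ 241776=166.01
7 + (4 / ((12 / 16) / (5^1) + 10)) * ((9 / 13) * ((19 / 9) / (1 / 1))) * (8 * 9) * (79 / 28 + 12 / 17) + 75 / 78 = 96875379 / 628082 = 154.24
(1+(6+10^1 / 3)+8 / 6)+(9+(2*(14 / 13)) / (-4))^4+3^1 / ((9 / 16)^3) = 5154.74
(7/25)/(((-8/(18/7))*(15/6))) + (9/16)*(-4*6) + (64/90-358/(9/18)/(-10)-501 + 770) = 327.78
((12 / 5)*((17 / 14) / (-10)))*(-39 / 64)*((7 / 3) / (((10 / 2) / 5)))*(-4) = -663 / 400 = -1.66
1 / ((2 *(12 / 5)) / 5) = 25 / 24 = 1.04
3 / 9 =0.33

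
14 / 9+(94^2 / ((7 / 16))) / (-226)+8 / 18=-69106 / 791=-87.37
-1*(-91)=91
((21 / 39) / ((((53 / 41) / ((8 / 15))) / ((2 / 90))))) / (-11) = -2296 / 5115825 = -0.00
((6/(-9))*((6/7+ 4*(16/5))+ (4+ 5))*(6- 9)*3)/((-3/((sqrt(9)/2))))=-2379/35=-67.97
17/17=1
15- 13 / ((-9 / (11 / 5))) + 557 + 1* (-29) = 24578 / 45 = 546.18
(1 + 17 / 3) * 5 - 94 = -182 / 3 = -60.67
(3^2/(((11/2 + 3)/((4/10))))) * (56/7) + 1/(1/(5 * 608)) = 258688/85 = 3043.39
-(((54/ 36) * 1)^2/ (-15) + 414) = -8277/ 20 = -413.85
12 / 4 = 3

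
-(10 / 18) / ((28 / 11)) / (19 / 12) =-55 / 399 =-0.14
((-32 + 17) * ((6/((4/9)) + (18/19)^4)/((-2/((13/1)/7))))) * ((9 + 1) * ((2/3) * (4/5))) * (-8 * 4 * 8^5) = -1016532503101440/912247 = -1114317178.46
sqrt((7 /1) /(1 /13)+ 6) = sqrt(97) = 9.85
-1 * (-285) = 285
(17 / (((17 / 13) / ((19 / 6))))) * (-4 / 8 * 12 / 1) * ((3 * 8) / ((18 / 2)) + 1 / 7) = -14573 / 21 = -693.95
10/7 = 1.43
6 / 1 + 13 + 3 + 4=26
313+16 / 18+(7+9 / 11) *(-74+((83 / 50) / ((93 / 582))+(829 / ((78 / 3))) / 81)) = -1619066792 / 8976825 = -180.36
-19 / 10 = -1.90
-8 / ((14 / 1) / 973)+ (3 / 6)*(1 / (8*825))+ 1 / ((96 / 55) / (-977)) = -29455523 / 26400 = -1115.74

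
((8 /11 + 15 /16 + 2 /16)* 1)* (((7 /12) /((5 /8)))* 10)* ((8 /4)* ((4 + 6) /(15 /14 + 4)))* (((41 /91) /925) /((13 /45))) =542430 /4883593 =0.11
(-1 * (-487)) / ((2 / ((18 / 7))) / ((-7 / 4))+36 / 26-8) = -56979 / 826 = -68.98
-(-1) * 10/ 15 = 2/ 3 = 0.67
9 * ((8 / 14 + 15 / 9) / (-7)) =-141 / 49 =-2.88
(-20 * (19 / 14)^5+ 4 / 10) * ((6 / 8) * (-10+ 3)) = 481.31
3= 3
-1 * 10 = -10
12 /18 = 2 /3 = 0.67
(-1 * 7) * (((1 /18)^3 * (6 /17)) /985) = -7 /16276140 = -0.00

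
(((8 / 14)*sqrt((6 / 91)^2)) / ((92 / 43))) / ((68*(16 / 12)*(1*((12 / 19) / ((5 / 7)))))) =12255 / 55791008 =0.00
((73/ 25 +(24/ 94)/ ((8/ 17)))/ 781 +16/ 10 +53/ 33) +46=270955441/ 5506050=49.21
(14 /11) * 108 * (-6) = -9072 /11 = -824.73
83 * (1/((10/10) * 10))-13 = -47/10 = -4.70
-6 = -6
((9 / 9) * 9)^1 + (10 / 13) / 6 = 356 / 39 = 9.13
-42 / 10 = -21 / 5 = -4.20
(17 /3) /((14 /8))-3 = 5 /21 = 0.24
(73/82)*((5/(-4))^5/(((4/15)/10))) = -17109375/167936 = -101.88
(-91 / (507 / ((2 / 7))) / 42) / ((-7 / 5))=5 / 5733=0.00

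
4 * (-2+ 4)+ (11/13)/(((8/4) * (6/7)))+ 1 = 1481/156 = 9.49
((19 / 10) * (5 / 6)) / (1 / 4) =19 / 3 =6.33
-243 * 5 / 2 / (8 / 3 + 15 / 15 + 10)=-3645 / 82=-44.45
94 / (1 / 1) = 94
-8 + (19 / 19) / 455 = -3639 / 455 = -8.00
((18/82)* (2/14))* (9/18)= 0.02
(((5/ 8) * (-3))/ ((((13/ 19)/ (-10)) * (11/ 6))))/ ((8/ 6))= 12825/ 1144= 11.21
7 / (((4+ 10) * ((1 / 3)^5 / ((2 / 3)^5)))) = 16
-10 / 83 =-0.12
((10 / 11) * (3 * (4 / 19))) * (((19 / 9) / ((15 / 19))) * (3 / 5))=152 / 165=0.92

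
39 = 39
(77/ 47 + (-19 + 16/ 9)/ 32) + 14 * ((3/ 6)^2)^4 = 62525/ 54144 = 1.15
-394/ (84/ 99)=-464.36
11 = 11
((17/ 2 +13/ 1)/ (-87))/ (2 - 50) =43/ 8352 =0.01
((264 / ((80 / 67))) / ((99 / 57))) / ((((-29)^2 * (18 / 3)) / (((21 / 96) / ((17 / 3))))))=0.00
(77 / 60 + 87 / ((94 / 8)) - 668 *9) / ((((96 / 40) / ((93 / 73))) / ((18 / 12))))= -524809571 / 109792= -4780.03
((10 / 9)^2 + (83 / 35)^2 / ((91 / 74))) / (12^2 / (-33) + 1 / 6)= -1.38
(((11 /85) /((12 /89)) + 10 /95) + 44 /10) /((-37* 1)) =-105913 /717060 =-0.15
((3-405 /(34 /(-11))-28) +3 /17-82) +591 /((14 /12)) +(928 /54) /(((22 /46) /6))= 17586047 /23562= 746.37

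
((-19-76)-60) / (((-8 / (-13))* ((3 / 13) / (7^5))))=-440259365 / 24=-18344140.21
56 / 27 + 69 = 1919 / 27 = 71.07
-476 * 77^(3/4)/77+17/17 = 1 - 68 * 77^(3/4)/11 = -159.69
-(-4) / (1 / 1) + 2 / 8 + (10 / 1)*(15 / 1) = 617 / 4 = 154.25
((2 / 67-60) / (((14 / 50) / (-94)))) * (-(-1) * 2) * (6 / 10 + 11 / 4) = 134890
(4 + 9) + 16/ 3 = 55/ 3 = 18.33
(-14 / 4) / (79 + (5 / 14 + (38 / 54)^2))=-35721 / 814973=-0.04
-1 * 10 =-10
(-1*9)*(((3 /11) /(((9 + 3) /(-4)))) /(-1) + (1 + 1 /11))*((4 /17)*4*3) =-5616 /187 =-30.03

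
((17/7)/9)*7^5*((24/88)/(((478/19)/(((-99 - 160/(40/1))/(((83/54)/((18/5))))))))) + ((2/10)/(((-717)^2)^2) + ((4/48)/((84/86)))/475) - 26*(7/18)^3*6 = -11869.82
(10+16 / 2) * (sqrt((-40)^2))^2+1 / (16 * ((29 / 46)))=6681623 / 232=28800.10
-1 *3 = -3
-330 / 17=-19.41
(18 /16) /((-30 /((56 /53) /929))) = -0.00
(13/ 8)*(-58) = -377/ 4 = -94.25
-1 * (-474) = 474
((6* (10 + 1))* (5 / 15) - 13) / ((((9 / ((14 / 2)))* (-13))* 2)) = -7 / 26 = -0.27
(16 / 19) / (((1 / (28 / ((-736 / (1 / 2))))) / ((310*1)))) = -2170 / 437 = -4.97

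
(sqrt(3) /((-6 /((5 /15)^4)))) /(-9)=sqrt(3) /4374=0.00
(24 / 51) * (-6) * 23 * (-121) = 133584 / 17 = 7857.88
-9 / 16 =-0.56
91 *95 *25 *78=16857750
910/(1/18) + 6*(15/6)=16395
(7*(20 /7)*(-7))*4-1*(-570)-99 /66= 17 /2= 8.50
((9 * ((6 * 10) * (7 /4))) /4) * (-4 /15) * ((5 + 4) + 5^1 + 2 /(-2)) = -819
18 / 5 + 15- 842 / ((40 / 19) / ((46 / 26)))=-179141 / 260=-689.00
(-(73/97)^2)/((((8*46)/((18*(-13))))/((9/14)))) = 5611437/24237584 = 0.23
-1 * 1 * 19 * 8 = -152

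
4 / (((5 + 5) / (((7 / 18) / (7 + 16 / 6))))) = 7 / 435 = 0.02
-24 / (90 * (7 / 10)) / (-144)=1 / 378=0.00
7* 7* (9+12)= 1029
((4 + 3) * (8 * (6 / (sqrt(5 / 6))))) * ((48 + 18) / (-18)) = -1232 * sqrt(30) / 5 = -1349.59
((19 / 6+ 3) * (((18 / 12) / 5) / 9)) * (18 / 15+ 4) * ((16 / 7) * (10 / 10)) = 3848 / 1575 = 2.44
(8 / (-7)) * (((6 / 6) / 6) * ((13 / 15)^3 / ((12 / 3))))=-2197 / 70875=-0.03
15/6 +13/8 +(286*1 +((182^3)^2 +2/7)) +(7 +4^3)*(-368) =2035243397868039/56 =36343632104786.41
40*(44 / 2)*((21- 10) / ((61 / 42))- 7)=30800 / 61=504.92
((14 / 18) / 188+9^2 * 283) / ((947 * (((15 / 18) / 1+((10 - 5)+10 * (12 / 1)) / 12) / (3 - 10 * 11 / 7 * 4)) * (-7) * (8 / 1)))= 16251217937 / 7066248840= 2.30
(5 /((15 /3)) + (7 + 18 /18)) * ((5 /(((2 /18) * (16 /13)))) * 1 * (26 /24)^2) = 98865 /256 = 386.19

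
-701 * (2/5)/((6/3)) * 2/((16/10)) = -701/4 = -175.25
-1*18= -18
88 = 88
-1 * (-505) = 505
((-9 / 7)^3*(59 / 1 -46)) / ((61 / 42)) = -56862 / 2989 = -19.02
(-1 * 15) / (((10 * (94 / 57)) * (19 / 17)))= -153 / 188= -0.81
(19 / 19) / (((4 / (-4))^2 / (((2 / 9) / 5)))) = 0.04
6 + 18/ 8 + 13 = 85/ 4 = 21.25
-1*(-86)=86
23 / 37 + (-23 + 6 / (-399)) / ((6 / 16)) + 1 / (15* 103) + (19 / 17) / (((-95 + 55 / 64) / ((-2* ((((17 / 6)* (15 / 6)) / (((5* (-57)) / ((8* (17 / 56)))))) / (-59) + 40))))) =-59.80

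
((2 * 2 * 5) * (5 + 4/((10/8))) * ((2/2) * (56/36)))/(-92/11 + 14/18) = -25256/751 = -33.63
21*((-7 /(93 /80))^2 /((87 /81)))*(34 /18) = 37318400 /27869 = 1339.06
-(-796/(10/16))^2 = -40551424/25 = -1622056.96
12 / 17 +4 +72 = 1304 / 17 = 76.71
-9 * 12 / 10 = -54 / 5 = -10.80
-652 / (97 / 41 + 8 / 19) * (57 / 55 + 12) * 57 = -20757692052 / 119405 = -173842.74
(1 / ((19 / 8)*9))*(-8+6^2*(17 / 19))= 3680 / 3249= 1.13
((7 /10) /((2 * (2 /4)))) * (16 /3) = 56 /15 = 3.73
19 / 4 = 4.75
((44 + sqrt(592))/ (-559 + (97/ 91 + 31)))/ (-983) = 0.00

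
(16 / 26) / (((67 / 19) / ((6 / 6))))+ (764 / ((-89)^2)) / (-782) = 470428150 / 2697583681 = 0.17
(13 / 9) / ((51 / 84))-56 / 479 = 165788 / 73287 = 2.26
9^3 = 729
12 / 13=0.92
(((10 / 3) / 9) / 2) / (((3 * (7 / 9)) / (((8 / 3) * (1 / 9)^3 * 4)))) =160 / 137781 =0.00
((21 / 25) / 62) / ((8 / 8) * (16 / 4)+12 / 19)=399 / 136400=0.00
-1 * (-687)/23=687/23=29.87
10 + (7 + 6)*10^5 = 1300010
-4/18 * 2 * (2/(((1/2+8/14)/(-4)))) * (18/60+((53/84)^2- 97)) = -13590124/42525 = -319.58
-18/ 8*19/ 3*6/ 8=-10.69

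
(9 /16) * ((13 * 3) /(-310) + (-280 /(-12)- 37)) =-38481 /4960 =-7.76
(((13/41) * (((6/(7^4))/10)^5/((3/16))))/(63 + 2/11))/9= 20592/7105251962970168651546875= 0.00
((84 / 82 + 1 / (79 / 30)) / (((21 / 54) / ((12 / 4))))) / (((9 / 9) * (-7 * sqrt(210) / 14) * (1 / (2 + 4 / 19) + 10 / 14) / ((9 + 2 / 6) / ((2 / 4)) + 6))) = -12115872 * sqrt(210) / 5554885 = -31.61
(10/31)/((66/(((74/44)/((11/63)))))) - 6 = -491247/82522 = -5.95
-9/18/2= -1/4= -0.25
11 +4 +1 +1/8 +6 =177/8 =22.12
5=5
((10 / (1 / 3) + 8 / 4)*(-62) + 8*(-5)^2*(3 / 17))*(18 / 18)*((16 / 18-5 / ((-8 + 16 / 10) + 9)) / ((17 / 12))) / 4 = 4008488 / 11271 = 355.65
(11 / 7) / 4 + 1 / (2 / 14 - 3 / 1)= 3 / 70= 0.04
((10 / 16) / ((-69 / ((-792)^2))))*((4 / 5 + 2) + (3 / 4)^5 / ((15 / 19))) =-51863625 / 2944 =-17616.72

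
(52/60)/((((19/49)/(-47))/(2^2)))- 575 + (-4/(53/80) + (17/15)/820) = -4133790047/4128700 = -1001.23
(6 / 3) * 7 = 14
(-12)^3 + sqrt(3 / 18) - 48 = -1776 + sqrt(6) / 6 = -1775.59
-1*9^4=-6561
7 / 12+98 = 1183 / 12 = 98.58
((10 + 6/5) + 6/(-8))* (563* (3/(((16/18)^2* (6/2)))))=9531027/1280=7446.11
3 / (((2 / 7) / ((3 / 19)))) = 63 / 38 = 1.66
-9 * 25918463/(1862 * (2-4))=233266167/3724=62638.61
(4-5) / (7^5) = -1 / 16807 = -0.00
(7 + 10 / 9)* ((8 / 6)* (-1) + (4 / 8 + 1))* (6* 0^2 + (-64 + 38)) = -949 / 27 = -35.15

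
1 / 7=0.14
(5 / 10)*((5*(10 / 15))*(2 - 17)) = -25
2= 2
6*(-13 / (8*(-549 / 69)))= 1.23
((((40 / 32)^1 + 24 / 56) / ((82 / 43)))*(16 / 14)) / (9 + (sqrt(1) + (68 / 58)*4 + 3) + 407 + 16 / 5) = 0.00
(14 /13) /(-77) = -2 /143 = -0.01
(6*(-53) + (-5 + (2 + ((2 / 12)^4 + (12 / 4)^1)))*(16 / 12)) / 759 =-309095 / 737748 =-0.42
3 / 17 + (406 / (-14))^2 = 14300 / 17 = 841.18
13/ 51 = 0.25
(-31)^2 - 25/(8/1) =957.88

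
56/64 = 7/8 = 0.88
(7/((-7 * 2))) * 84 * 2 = -84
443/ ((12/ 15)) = 2215/ 4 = 553.75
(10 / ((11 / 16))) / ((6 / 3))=80 / 11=7.27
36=36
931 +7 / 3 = 2800 / 3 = 933.33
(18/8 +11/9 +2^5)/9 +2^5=11645/324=35.94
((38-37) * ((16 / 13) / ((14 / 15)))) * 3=3.96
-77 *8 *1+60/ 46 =-14138/ 23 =-614.70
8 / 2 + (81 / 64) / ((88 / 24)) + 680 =481779 / 704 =684.35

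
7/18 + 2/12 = 5/9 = 0.56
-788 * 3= -2364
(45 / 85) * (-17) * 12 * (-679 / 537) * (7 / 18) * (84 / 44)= 199626 / 1969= 101.38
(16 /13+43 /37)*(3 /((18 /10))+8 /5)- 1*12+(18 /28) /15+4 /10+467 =46793869 /101010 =463.26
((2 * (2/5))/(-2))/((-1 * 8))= 1/20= 0.05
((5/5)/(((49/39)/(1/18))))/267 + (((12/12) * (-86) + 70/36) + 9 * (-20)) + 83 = -7106243/39249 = -181.06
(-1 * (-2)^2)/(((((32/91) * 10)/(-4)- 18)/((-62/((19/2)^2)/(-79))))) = 0.00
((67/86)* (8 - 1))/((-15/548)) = -128506/645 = -199.23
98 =98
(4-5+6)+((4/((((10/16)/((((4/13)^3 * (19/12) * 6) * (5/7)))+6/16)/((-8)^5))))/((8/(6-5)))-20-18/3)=-80053039/17203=-4653.43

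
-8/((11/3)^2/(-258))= 153.52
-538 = -538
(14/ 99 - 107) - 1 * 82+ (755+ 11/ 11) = 567.14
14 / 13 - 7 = -77 / 13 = -5.92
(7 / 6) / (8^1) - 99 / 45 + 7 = 1187 / 240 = 4.95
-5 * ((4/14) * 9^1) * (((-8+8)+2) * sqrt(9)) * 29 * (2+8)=-156600/7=-22371.43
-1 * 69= -69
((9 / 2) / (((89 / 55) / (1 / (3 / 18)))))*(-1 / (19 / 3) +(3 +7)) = 277695 / 1691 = 164.22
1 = 1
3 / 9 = 0.33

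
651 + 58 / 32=10445 / 16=652.81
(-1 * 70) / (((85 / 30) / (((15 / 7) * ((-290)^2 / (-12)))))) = 6307500 / 17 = 371029.41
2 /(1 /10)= 20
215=215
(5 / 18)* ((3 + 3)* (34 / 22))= 85 / 33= 2.58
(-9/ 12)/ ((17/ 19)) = -0.84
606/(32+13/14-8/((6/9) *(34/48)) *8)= -144228/24419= -5.91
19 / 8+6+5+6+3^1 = 179 / 8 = 22.38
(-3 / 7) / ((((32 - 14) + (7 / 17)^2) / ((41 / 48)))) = -0.02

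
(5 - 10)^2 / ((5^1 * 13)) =5 / 13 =0.38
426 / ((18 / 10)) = 710 / 3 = 236.67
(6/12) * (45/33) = 15/22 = 0.68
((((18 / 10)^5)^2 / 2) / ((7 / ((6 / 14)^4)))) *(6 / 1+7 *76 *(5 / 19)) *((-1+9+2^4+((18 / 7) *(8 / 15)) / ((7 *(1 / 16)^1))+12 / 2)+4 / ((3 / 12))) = 248191733491554294 / 40212060546875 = 6172.07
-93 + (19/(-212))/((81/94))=-799391/8586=-93.10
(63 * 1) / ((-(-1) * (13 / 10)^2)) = 6300 / 169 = 37.28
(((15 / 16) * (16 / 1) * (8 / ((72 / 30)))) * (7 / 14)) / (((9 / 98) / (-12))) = -3266.67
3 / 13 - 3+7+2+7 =13.23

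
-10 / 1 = -10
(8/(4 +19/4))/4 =8/35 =0.23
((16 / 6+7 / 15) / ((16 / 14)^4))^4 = 162166099874801177281 / 14249670695976960000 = 11.38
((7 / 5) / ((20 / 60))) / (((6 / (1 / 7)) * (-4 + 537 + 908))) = 1 / 14410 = 0.00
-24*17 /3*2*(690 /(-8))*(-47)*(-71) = 78286020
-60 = -60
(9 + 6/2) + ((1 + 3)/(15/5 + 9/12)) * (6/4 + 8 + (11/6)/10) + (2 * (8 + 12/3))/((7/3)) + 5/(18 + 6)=32.82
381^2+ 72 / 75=3629049 / 25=145161.96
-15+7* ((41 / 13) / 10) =-1663 / 130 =-12.79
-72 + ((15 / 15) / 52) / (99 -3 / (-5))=-1864507 / 25896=-72.00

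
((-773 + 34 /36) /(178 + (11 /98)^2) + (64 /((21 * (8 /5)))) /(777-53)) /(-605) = 84499921208 /11794441784895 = 0.01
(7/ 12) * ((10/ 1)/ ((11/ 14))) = 245/ 33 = 7.42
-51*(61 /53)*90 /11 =-279990 /583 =-480.26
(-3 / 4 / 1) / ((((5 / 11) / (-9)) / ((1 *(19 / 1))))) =5643 / 20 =282.15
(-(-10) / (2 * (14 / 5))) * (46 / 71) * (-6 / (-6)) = 575 / 497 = 1.16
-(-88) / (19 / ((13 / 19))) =1144 / 361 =3.17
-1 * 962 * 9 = -8658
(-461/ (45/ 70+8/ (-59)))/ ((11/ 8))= -3046288/ 4609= -660.94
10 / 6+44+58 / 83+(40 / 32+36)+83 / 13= 1165321 / 12948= 90.00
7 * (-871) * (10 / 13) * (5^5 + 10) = -14703150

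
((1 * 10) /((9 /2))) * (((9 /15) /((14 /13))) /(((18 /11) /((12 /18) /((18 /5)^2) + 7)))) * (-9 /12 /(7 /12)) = -490061 /71442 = -6.86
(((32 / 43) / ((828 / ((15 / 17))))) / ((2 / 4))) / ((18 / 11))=440 / 453951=0.00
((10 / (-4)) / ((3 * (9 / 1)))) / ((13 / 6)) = -0.04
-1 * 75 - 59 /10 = -809 /10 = -80.90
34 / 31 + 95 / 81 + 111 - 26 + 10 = 244244 / 2511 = 97.27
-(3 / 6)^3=-0.12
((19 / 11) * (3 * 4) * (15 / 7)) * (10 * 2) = 68400 / 77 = 888.31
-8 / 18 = -4 / 9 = -0.44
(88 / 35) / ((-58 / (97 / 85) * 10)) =-0.00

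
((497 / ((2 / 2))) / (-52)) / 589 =-0.02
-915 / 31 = -29.52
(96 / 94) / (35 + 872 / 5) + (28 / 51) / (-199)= 352636 / 166474047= 0.00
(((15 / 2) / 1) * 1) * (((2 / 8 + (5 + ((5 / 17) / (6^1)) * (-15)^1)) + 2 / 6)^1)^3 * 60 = 24184041725 / 471648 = 51275.62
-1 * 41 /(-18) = 41 /18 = 2.28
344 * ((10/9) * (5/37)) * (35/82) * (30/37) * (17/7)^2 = 124270000/1178709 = 105.43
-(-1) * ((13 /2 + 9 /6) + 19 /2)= 35 /2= 17.50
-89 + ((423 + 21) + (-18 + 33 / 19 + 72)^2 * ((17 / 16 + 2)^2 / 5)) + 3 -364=2689903401 / 462080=5821.29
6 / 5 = 1.20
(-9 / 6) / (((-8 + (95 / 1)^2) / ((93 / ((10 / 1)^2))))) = -279 / 1803400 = -0.00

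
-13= -13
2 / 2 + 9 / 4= 13 / 4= 3.25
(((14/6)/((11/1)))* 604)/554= 2114/9141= 0.23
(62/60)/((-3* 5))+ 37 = 16619/450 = 36.93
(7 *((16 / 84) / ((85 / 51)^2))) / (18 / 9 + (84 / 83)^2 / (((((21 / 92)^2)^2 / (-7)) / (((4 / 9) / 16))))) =-23436378 / 3484313225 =-0.01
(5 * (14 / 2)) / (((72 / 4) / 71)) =2485 / 18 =138.06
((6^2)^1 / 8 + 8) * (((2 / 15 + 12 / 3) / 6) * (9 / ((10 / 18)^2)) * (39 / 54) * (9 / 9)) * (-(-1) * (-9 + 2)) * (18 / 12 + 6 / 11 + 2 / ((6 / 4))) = -1887249 / 440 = -4289.20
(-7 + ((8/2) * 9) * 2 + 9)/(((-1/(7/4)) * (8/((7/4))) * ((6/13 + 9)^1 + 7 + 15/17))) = -1.63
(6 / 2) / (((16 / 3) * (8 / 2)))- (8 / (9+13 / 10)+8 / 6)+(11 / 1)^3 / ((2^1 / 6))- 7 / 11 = 868054399 / 217536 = 3990.39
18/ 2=9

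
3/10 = 0.30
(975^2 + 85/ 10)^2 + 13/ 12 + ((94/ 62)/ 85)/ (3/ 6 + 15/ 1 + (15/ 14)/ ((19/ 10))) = 30525374186362926856/ 33778065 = 903704051323.33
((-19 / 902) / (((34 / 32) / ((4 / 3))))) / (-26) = 0.00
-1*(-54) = 54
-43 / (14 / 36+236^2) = -774 / 1002535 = -0.00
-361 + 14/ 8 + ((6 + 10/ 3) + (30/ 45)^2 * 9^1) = -4151/ 12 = -345.92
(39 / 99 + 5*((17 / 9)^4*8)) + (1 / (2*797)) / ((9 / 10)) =29311843882 / 57520287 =509.59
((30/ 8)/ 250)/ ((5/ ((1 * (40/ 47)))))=3/ 1175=0.00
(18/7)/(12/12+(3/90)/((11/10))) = 297/119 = 2.50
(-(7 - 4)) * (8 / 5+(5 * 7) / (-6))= 127 / 10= 12.70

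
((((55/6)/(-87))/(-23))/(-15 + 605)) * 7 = 0.00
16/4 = 4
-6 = -6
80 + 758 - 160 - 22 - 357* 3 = -415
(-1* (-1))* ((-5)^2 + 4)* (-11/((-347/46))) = 14674/347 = 42.29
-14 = -14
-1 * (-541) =541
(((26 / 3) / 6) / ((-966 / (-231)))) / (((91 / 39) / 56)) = 572 / 69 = 8.29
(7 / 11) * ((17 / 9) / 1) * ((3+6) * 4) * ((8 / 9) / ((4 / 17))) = 16184 / 99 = 163.47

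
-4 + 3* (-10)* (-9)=266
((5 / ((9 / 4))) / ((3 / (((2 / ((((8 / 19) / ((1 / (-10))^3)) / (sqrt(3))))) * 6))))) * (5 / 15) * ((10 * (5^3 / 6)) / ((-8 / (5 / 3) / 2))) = 2375 * sqrt(3) / 3888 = 1.06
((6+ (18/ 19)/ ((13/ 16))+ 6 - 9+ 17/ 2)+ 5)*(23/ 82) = 200721/ 40508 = 4.96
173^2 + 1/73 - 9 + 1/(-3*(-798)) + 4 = 5229580555/174762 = 29924.01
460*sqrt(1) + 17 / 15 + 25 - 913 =-6403 / 15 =-426.87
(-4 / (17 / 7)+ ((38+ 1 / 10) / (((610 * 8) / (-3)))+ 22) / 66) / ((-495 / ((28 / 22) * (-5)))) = -503654417 / 29813335200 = -0.02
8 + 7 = 15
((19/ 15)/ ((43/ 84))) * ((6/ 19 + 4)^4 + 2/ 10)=6333353628/ 7373425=858.94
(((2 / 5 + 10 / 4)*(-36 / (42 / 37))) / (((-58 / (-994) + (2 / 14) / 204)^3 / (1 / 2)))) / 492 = -19969691852889576 / 43992803159615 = -453.93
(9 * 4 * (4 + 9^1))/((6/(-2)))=-156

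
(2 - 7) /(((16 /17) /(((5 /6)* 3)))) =-425 /32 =-13.28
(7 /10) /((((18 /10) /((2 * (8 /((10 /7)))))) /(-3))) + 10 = -46 /15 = -3.07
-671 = -671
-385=-385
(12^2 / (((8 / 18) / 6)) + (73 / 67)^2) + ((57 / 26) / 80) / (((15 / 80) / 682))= 596660656 / 291785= 2044.86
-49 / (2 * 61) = -49 / 122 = -0.40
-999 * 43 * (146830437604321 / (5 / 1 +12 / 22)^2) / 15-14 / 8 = -13673650597302283.95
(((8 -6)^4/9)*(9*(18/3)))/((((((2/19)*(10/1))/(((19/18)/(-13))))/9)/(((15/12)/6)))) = -361/26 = -13.88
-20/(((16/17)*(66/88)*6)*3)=-85/54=-1.57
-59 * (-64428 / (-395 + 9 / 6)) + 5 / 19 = -144443641 / 14953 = -9659.84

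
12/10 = 6/5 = 1.20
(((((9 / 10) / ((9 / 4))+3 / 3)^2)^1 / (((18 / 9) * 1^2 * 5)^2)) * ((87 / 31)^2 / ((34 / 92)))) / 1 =8530263 / 20421250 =0.42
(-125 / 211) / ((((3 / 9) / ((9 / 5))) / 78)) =-52650 / 211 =-249.53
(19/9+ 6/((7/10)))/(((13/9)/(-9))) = -6057/91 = -66.56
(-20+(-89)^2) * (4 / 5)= 31604 / 5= 6320.80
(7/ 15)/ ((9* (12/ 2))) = 7/ 810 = 0.01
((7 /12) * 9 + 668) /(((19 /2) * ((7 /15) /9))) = 363555 /266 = 1366.75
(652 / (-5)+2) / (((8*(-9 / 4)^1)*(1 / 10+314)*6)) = 0.00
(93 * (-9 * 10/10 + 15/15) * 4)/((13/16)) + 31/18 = -856685/234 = -3661.05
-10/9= -1.11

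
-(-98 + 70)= 28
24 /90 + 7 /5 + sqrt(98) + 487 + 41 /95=7 *sqrt(2) + 139393 /285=499.00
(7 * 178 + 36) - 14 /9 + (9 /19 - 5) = 218182 /171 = 1275.92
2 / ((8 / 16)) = 4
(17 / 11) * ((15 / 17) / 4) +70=3095 / 44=70.34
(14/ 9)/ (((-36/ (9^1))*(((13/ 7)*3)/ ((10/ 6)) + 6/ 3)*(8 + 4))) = -245/ 40392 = -0.01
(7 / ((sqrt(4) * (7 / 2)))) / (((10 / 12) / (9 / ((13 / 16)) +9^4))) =512622 / 65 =7886.49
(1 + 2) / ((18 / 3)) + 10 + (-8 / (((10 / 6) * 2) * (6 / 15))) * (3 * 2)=-51 / 2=-25.50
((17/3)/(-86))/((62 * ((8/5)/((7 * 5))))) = -2975/127968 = -0.02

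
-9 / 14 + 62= 859 / 14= 61.36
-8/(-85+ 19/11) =22/229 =0.10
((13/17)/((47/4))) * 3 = 156/799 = 0.20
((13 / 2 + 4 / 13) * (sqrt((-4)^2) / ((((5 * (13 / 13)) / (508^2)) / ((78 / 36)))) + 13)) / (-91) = -30452437 / 910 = -33464.22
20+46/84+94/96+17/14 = 2547/112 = 22.74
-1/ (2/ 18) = -9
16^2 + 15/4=1039/4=259.75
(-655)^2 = 429025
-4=-4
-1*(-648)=648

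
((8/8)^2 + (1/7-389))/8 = -2715/56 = -48.48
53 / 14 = 3.79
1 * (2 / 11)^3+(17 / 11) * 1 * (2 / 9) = 0.35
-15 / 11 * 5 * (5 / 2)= -375 / 22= -17.05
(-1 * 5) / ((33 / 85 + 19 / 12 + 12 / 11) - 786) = 0.01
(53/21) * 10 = 530/21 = 25.24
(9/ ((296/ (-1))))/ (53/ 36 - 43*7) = 81/ 797942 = 0.00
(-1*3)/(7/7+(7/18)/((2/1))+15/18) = -1.48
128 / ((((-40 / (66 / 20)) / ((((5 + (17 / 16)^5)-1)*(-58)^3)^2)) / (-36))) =5568191494754552602777377 / 13421772800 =414862595107745.57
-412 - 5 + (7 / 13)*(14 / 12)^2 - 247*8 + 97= -1074185 / 468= -2295.27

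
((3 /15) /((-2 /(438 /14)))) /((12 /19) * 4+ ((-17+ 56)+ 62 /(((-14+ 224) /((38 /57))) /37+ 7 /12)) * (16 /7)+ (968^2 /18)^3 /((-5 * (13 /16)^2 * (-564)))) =-291947603450139 /7071273275534182617001408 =-0.00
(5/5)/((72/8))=1/9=0.11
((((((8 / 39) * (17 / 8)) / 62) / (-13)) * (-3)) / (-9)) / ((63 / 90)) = -85 / 330057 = -0.00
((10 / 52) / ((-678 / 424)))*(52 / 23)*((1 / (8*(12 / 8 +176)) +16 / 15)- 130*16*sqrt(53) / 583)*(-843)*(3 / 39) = 135436942 / 7196631- 1798400*sqrt(53) / 28589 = -439.14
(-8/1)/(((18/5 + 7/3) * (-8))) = 0.17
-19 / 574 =-0.03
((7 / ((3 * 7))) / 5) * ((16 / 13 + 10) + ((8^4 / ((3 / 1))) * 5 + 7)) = 266951 / 585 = 456.33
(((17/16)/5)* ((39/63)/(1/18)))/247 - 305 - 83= -2064109/5320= -387.99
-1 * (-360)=360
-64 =-64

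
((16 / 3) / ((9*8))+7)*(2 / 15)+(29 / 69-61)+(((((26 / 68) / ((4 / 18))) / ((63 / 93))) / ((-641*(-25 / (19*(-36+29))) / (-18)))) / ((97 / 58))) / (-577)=-1694034983138963 / 28405822038975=-59.64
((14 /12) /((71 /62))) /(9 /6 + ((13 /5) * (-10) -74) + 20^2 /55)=-4774 /427491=-0.01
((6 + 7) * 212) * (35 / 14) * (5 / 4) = 8612.50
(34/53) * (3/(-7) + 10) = 2278/371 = 6.14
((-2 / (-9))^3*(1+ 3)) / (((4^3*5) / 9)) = 1 / 810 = 0.00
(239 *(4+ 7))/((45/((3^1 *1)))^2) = 2629/225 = 11.68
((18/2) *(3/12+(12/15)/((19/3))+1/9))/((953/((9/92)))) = 15003/33316880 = 0.00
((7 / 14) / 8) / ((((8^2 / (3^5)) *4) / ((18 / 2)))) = 2187 / 4096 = 0.53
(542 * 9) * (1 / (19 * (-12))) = -813 / 38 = -21.39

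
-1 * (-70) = 70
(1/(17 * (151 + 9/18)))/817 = 2/4208367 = 0.00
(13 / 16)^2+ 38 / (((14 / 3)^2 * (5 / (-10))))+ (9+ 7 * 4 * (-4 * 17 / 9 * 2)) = -47070943 / 112896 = -416.94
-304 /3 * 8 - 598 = -4226 /3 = -1408.67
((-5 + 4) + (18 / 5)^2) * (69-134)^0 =299 / 25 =11.96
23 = 23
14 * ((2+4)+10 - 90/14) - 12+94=216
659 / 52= 12.67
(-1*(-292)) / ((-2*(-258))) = 73 / 129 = 0.57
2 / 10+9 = 46 / 5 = 9.20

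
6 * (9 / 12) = 9 / 2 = 4.50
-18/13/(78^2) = -1/4394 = -0.00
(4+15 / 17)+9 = 236 / 17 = 13.88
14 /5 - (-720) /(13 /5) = 18182 /65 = 279.72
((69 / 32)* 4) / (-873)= -23 / 2328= -0.01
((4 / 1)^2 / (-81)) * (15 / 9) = -80 / 243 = -0.33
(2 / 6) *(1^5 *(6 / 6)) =0.33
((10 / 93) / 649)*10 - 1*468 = -28246976 / 60357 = -468.00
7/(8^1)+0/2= 0.88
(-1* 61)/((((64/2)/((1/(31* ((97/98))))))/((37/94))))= -110593/4522528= -0.02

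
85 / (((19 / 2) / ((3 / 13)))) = 510 / 247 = 2.06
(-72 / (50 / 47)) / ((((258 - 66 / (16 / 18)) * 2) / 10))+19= 21019 / 1225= 17.16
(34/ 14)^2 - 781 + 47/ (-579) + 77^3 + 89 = 12932830039/ 28371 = 455846.82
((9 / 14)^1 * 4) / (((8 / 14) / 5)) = 45 / 2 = 22.50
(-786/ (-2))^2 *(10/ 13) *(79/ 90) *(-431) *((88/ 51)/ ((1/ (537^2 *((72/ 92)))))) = -88967102519349648/ 5083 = -17502872815138.63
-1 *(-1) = 1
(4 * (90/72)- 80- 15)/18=-5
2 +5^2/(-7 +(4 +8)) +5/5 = 8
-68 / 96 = -0.71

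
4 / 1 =4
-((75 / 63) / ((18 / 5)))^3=-0.04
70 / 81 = 0.86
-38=-38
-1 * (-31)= 31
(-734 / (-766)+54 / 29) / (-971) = -31325 / 10784897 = -0.00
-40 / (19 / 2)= -80 / 19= -4.21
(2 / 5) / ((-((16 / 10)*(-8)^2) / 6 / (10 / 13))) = -0.02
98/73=1.34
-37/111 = -1/3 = -0.33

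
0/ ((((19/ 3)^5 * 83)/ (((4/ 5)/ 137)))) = 0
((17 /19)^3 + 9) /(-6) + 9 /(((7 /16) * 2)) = 1248290 /144039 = 8.67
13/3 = 4.33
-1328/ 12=-332/ 3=-110.67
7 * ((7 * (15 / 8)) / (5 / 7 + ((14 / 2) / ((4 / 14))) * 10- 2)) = 5145 / 13648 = 0.38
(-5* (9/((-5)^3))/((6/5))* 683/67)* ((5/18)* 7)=4781/804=5.95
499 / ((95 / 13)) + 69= 13042 / 95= 137.28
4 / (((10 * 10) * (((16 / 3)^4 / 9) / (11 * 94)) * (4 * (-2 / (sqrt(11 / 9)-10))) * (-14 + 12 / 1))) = -376893 / 1310720 + 125631 * sqrt(11) / 13107200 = -0.26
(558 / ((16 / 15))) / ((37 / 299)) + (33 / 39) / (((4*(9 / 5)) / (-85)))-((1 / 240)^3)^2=4217.43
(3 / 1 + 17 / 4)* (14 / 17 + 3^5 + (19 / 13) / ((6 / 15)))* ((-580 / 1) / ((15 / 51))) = -91992785 / 26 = -3538184.04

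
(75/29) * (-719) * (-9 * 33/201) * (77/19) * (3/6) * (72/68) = 5894.99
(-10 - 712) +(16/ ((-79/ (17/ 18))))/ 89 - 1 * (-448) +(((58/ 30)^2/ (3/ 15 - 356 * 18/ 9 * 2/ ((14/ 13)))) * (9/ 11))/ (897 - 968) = -3133013167556357/ 11434266297135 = -274.00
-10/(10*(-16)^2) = -1/256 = -0.00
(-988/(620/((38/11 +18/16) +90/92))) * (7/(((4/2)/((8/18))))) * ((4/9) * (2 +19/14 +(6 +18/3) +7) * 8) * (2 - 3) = 3478685756/3176415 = 1095.16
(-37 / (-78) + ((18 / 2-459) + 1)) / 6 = -34985 / 468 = -74.75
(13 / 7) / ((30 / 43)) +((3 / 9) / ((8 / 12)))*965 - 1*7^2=45797 / 105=436.16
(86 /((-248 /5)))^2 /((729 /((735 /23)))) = 11325125 /85936464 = 0.13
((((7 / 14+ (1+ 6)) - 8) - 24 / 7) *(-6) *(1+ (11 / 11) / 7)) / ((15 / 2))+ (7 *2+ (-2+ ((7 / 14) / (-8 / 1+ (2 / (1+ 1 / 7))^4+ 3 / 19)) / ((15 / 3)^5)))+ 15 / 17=320562728981 / 19458359375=16.47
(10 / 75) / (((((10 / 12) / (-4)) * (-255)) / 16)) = 256 / 6375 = 0.04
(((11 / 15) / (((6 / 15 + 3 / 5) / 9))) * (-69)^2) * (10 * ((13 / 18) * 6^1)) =1361646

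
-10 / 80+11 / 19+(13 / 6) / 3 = 1609 / 1368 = 1.18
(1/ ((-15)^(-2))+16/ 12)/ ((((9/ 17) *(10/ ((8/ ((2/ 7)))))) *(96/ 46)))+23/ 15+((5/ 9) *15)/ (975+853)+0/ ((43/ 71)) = 851576437/ 1480680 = 575.13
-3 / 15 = -1 / 5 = -0.20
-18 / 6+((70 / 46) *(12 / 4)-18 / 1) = -378 / 23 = -16.43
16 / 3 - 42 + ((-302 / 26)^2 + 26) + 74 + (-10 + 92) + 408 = 688.25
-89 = -89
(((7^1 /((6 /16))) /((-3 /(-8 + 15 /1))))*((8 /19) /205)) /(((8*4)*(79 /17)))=-0.00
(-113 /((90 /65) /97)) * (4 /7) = -284986 /63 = -4523.59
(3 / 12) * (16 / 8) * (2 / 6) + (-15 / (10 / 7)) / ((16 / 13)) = -803 / 96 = -8.36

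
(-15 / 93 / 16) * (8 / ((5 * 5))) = -1 / 310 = -0.00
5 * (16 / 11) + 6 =146 / 11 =13.27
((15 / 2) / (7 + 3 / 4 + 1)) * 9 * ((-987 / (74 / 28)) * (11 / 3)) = -390852 / 37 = -10563.57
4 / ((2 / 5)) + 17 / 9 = 107 / 9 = 11.89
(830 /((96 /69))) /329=9545 /5264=1.81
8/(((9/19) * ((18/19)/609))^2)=10740796178/729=14733602.44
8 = 8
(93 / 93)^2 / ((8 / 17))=17 / 8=2.12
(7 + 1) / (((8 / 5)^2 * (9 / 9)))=25 / 8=3.12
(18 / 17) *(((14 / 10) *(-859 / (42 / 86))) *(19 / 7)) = -4210818 / 595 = -7077.01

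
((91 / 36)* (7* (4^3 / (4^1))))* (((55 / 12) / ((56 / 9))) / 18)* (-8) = -5005 / 54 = -92.69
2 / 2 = 1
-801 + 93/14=-794.36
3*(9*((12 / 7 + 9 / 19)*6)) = 47142 / 133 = 354.45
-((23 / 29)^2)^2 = -279841 / 707281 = -0.40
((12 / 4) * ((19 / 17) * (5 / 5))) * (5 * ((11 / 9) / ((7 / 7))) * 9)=3135 / 17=184.41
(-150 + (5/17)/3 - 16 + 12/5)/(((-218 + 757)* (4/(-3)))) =41693/183260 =0.23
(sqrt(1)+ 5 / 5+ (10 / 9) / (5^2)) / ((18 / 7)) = 322 / 405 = 0.80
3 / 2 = 1.50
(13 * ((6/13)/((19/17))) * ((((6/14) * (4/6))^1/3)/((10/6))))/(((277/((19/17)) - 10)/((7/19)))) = 204/429305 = 0.00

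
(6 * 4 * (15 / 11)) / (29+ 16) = 8 / 11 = 0.73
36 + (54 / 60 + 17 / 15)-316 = -8339 / 30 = -277.97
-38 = -38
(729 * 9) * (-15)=-98415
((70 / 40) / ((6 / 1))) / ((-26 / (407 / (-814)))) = 7 / 1248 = 0.01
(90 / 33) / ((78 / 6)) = 30 / 143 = 0.21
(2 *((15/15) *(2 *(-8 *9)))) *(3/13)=-864/13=-66.46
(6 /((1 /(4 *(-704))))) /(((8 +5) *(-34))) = 38.23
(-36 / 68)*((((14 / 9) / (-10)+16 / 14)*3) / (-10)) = 933 / 5950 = 0.16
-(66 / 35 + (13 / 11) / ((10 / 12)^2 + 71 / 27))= -309774 / 138215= -2.24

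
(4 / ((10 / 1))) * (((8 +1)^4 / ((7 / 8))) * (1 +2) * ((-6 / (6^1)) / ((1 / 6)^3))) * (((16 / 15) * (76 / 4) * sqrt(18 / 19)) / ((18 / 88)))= -5321023488 * sqrt(38) / 175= -187434238.28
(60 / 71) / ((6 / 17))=170 / 71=2.39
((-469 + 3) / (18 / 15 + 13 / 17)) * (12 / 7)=-475320 / 1169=-406.60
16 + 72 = 88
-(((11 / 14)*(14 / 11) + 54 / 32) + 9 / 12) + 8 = 73 / 16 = 4.56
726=726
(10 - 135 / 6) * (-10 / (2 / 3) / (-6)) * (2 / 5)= -25 / 2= -12.50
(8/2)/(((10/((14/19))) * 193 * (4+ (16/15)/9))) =189/509713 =0.00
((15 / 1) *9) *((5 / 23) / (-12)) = -2.45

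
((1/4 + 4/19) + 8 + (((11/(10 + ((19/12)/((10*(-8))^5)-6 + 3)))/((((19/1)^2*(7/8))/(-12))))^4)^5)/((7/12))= 71329287335225460528249117651941302401786795073794400011527941380934714552233630745603624520257740486534627459205711921079261768715955217485433741387613624726038086664515043177963762656815466274571870228119092803043571785220136699570931481228962091390804392944854890418656007159049459171497831006691/4917986114870392042642370283609671501811701618757511195726847845023703464261299886556044955596688462498158599350716635255672689900777497059005557389648044058706398859957254035846795643441743287247295894421897015450904638379615438591463912391628801531869872608432193066708786393029330259102753511607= 14.50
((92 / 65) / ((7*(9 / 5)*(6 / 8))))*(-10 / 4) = -920 / 2457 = -0.37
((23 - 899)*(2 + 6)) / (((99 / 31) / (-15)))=362080 / 11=32916.36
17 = 17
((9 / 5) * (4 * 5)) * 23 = 828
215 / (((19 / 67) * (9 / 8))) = 115240 / 171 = 673.92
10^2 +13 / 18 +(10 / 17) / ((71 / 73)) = 2201431 / 21726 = 101.33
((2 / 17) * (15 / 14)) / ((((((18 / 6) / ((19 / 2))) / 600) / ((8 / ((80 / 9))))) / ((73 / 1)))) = 1872450 / 119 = 15734.87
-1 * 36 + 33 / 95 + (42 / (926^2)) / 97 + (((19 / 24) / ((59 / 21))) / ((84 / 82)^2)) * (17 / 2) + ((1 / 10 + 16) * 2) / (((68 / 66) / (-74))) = -18742307020948893667 / 7988749034132160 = -2346.09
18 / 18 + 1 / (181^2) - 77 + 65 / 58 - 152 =-431101941 / 1900138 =-226.88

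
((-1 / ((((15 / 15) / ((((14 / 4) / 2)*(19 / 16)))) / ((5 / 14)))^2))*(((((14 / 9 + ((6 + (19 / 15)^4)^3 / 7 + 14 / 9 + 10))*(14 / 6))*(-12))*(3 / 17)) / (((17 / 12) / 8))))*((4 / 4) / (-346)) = -33823700405890764121 / 7380682132500000000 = -4.58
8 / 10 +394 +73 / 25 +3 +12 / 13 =130534 / 325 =401.64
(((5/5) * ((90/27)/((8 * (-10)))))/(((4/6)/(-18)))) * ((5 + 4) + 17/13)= 603/52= 11.60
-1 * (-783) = 783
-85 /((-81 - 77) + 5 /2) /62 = 85 /9641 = 0.01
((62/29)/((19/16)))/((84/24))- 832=-3207040/3857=-831.49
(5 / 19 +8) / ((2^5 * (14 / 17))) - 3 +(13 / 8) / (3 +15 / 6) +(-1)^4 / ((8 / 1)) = -212169 / 93632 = -2.27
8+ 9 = 17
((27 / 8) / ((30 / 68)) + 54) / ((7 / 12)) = 3699 / 35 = 105.69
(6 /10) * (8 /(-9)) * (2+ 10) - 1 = -37 /5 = -7.40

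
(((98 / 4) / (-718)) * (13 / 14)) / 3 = -91 / 8616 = -0.01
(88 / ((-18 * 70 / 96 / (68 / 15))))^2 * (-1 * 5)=-2291728384 / 496125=-4619.26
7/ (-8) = -7/ 8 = -0.88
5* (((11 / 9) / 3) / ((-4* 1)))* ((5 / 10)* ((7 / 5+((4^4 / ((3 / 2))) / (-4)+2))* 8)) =6479 / 81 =79.99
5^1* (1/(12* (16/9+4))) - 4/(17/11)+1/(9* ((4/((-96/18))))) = -254363/95472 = -2.66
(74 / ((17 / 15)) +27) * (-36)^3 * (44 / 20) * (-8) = 6441887232 / 85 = 75786908.61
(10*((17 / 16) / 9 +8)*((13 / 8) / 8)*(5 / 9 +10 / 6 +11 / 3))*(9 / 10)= 805441 / 9216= 87.40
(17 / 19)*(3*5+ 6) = 357 / 19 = 18.79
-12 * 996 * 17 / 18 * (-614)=6930832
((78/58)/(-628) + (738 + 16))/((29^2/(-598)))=-536.14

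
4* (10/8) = 5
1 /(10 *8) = 0.01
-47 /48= -0.98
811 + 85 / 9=7384 / 9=820.44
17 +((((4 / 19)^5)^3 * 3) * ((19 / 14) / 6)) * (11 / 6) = 285245386825966026205 / 16779140401440566541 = 17.00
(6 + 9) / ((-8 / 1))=-15 / 8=-1.88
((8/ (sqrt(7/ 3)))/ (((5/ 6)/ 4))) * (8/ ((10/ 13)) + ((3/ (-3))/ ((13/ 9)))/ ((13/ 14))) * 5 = 1566336 * sqrt(21)/ 5915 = 1213.50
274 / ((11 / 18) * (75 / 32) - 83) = -52608 / 15661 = -3.36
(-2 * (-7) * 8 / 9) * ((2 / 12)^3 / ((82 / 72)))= 56 / 1107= 0.05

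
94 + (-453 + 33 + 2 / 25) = -8148 / 25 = -325.92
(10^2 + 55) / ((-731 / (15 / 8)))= -2325 / 5848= -0.40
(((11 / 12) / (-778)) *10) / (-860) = 11 / 802896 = 0.00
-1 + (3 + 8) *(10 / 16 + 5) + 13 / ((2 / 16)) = 164.88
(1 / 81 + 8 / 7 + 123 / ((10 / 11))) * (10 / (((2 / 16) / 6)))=12379216 / 189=65498.50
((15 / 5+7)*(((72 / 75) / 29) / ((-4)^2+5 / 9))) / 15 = 144 / 108025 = 0.00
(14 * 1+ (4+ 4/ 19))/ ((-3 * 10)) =-173/ 285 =-0.61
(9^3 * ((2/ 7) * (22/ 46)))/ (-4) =-8019/ 322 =-24.90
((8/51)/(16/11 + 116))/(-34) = -11/280041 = -0.00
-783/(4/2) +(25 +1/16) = -5863/16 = -366.44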